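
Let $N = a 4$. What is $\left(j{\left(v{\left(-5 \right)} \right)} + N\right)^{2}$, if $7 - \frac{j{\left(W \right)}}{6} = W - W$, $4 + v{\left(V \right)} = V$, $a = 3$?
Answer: $2916$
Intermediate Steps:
$v{\left(V \right)} = -4 + V$
$j{\left(W \right)} = 42$ ($j{\left(W \right)} = 42 - 6 \left(W - W\right) = 42 - 0 = 42 + 0 = 42$)
$N = 12$ ($N = 3 \cdot 4 = 12$)
$\left(j{\left(v{\left(-5 \right)} \right)} + N\right)^{2} = \left(42 + 12\right)^{2} = 54^{2} = 2916$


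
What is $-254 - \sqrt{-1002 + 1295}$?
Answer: $-254 - \sqrt{293} \approx -271.12$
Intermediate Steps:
$-254 - \sqrt{-1002 + 1295} = -254 - \sqrt{293}$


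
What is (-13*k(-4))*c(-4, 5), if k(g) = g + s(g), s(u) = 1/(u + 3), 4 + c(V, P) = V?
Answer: -520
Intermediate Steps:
c(V, P) = -4 + V
s(u) = 1/(3 + u)
k(g) = g + 1/(3 + g)
(-13*k(-4))*c(-4, 5) = (-13*(1 - 4*(3 - 4))/(3 - 4))*(-4 - 4) = -13*(1 - 4*(-1))/(-1)*(-8) = -(-13)*(1 + 4)*(-8) = -(-13)*5*(-8) = -13*(-5)*(-8) = 65*(-8) = -520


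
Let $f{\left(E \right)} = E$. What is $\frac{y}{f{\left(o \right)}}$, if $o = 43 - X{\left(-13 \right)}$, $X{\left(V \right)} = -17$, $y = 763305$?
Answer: $\frac{50887}{4} \approx 12722.0$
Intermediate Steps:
$o = 60$ ($o = 43 - -17 = 43 + 17 = 60$)
$\frac{y}{f{\left(o \right)}} = \frac{763305}{60} = 763305 \cdot \frac{1}{60} = \frac{50887}{4}$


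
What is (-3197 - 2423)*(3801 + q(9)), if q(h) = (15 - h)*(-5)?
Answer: -21193020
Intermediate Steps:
q(h) = -75 + 5*h
(-3197 - 2423)*(3801 + q(9)) = (-3197 - 2423)*(3801 + (-75 + 5*9)) = -5620*(3801 + (-75 + 45)) = -5620*(3801 - 30) = -5620*3771 = -21193020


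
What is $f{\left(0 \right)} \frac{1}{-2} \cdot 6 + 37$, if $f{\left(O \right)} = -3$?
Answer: $46$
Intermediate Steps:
$f{\left(0 \right)} \frac{1}{-2} \cdot 6 + 37 = - 3 \frac{1}{-2} \cdot 6 + 37 = - 3 \left(\left(- \frac{1}{2}\right) 6\right) + 37 = \left(-3\right) \left(-3\right) + 37 = 9 + 37 = 46$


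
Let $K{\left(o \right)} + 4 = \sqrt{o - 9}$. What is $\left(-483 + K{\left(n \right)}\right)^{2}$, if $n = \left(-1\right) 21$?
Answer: $\left(487 - i \sqrt{30}\right)^{2} \approx 2.3714 \cdot 10^{5} - 5334.8 i$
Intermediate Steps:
$n = -21$
$K{\left(o \right)} = -4 + \sqrt{-9 + o}$ ($K{\left(o \right)} = -4 + \sqrt{o - 9} = -4 + \sqrt{-9 + o}$)
$\left(-483 + K{\left(n \right)}\right)^{2} = \left(-483 - \left(4 - \sqrt{-9 - 21}\right)\right)^{2} = \left(-483 - \left(4 - \sqrt{-30}\right)\right)^{2} = \left(-483 - \left(4 - i \sqrt{30}\right)\right)^{2} = \left(-487 + i \sqrt{30}\right)^{2}$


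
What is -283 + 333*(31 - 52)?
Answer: -7276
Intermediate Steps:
-283 + 333*(31 - 52) = -283 + 333*(-21) = -283 - 6993 = -7276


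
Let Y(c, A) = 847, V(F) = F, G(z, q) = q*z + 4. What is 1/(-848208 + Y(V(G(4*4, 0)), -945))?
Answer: -1/847361 ≈ -1.1801e-6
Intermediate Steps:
G(z, q) = 4 + q*z
1/(-848208 + Y(V(G(4*4, 0)), -945)) = 1/(-848208 + 847) = 1/(-847361) = -1/847361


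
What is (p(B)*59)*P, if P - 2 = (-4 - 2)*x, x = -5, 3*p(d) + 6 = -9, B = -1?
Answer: -9440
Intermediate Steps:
p(d) = -5 (p(d) = -2 + (1/3)*(-9) = -2 - 3 = -5)
P = 32 (P = 2 + (-4 - 2)*(-5) = 2 - 6*(-5) = 2 + 30 = 32)
(p(B)*59)*P = -5*59*32 = -295*32 = -9440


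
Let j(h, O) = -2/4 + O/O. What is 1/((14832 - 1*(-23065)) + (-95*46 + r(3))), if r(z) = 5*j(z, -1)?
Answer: 2/67059 ≈ 2.9824e-5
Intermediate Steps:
j(h, O) = ½ (j(h, O) = -2*¼ + 1 = -½ + 1 = ½)
r(z) = 5/2 (r(z) = 5*(½) = 5/2)
1/((14832 - 1*(-23065)) + (-95*46 + r(3))) = 1/((14832 - 1*(-23065)) + (-95*46 + 5/2)) = 1/((14832 + 23065) + (-4370 + 5/2)) = 1/(37897 - 8735/2) = 1/(67059/2) = 2/67059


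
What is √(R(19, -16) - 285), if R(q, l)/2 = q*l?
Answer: I*√893 ≈ 29.883*I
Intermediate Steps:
R(q, l) = 2*l*q (R(q, l) = 2*(q*l) = 2*(l*q) = 2*l*q)
√(R(19, -16) - 285) = √(2*(-16)*19 - 285) = √(-608 - 285) = √(-893) = I*√893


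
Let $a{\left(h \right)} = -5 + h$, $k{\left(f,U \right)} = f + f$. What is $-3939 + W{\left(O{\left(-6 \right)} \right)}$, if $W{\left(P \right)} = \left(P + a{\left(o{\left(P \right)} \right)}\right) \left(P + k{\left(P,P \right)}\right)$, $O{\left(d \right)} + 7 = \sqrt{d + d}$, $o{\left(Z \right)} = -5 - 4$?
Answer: $-3534 - 168 i \sqrt{3} \approx -3534.0 - 290.98 i$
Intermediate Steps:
$o{\left(Z \right)} = -9$
$k{\left(f,U \right)} = 2 f$
$O{\left(d \right)} = -7 + \sqrt{2} \sqrt{d}$ ($O{\left(d \right)} = -7 + \sqrt{d + d} = -7 + \sqrt{2 d} = -7 + \sqrt{2} \sqrt{d}$)
$W{\left(P \right)} = 3 P \left(-14 + P\right)$ ($W{\left(P \right)} = \left(P - 14\right) \left(P + 2 P\right) = \left(P - 14\right) 3 P = \left(-14 + P\right) 3 P = 3 P \left(-14 + P\right)$)
$-3939 + W{\left(O{\left(-6 \right)} \right)} = -3939 + 3 \left(-7 + \sqrt{2} \sqrt{-6}\right) \left(-14 - \left(7 - \sqrt{2} \sqrt{-6}\right)\right) = -3939 + 3 \left(-7 + \sqrt{2} i \sqrt{6}\right) \left(-14 - \left(7 - \sqrt{2} i \sqrt{6}\right)\right) = -3939 + 3 \left(-7 + 2 i \sqrt{3}\right) \left(-14 - \left(7 - 2 i \sqrt{3}\right)\right) = -3939 + 3 \left(-7 + 2 i \sqrt{3}\right) \left(-21 + 2 i \sqrt{3}\right) = -3939 + 3 \left(-21 + 2 i \sqrt{3}\right) \left(-7 + 2 i \sqrt{3}\right)$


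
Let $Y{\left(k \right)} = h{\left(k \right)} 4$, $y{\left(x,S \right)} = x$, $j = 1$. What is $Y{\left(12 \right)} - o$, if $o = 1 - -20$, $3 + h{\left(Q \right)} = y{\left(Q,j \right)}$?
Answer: $15$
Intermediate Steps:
$h{\left(Q \right)} = -3 + Q$
$Y{\left(k \right)} = -12 + 4 k$ ($Y{\left(k \right)} = \left(-3 + k\right) 4 = -12 + 4 k$)
$o = 21$ ($o = 1 + 20 = 21$)
$Y{\left(12 \right)} - o = \left(-12 + 4 \cdot 12\right) - 21 = \left(-12 + 48\right) - 21 = 36 - 21 = 15$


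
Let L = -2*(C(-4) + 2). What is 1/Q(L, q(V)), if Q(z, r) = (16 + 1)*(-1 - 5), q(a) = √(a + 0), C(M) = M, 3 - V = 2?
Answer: -1/102 ≈ -0.0098039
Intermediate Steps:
V = 1 (V = 3 - 1*2 = 3 - 2 = 1)
q(a) = √a
L = 4 (L = -2*(-4 + 2) = -2*(-2) = 4)
Q(z, r) = -102 (Q(z, r) = 17*(-6) = -102)
1/Q(L, q(V)) = 1/(-102) = -1/102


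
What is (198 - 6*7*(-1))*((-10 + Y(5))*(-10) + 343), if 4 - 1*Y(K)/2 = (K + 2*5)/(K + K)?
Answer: 94320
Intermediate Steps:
Y(K) = 8 - (10 + K)/K (Y(K) = 8 - 2*(K + 2*5)/(K + K) = 8 - 2*(K + 10)/(2*K) = 8 - 2*(10 + K)*1/(2*K) = 8 - (10 + K)/K)
(198 - 6*7*(-1))*((-10 + Y(5))*(-10) + 343) = (198 - 6*7*(-1))*((-10 + (7 - 10/5))*(-10) + 343) = (198 - 42*(-1))*((-10 + (7 - 10*⅕))*(-10) + 343) = (198 + 42)*((-10 + (7 - 2))*(-10) + 343) = 240*((-10 + 5)*(-10) + 343) = 240*(-5*(-10) + 343) = 240*(50 + 343) = 240*393 = 94320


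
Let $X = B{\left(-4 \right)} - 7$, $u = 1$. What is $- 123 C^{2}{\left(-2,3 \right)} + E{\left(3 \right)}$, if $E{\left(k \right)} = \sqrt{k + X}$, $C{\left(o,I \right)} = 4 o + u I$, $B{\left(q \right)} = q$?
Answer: $-3075 + 2 i \sqrt{2} \approx -3075.0 + 2.8284 i$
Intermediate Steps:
$C{\left(o,I \right)} = I + 4 o$ ($C{\left(o,I \right)} = 4 o + 1 I = 4 o + I = I + 4 o$)
$X = -11$ ($X = -4 - 7 = -11$)
$E{\left(k \right)} = \sqrt{-11 + k}$ ($E{\left(k \right)} = \sqrt{k - 11} = \sqrt{-11 + k}$)
$- 123 C^{2}{\left(-2,3 \right)} + E{\left(3 \right)} = - 123 \left(3 + 4 \left(-2\right)\right)^{2} + \sqrt{-11 + 3} = - 123 \left(3 - 8\right)^{2} + \sqrt{-8} = - 123 \left(-5\right)^{2} + 2 i \sqrt{2} = \left(-123\right) 25 + 2 i \sqrt{2} = -3075 + 2 i \sqrt{2}$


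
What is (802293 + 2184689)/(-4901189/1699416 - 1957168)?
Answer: -5076125002512/3326047515077 ≈ -1.5262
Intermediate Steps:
(802293 + 2184689)/(-4901189/1699416 - 1957168) = 2986982/(-4901189*1/1699416 - 1957168) = 2986982/(-4901189/1699416 - 1957168) = 2986982/(-3326047515077/1699416) = 2986982*(-1699416/3326047515077) = -5076125002512/3326047515077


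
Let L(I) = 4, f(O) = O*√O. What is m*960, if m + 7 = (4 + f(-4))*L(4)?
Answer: 8640 - 30720*I ≈ 8640.0 - 30720.0*I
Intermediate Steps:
f(O) = O^(3/2)
m = 9 - 32*I (m = -7 + (4 + (-4)^(3/2))*4 = -7 + (4 - 8*I)*4 = -7 + (16 - 32*I) = 9 - 32*I ≈ 9.0 - 32.0*I)
m*960 = (9 - 32*I)*960 = 8640 - 30720*I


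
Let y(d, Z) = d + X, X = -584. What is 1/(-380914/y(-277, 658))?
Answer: 861/380914 ≈ 0.0022604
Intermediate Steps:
y(d, Z) = -584 + d (y(d, Z) = d - 584 = -584 + d)
1/(-380914/y(-277, 658)) = 1/(-380914/(-584 - 277)) = 1/(-380914/(-861)) = 1/(-380914*(-1/861)) = 1/(380914/861) = 861/380914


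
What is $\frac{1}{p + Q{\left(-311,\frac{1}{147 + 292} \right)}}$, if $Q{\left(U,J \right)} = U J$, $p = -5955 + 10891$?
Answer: $\frac{439}{2166593} \approx 0.00020262$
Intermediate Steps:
$p = 4936$
$Q{\left(U,J \right)} = J U$
$\frac{1}{p + Q{\left(-311,\frac{1}{147 + 292} \right)}} = \frac{1}{4936 + \frac{1}{147 + 292} \left(-311\right)} = \frac{1}{4936 + \frac{1}{439} \left(-311\right)} = \frac{1}{4936 - \frac{311}{439}} = \frac{1}{\frac{2166593}{439}} = \frac{439}{2166593}$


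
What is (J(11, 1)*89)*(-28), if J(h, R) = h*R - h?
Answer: 0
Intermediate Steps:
J(h, R) = -h + R*h (J(h, R) = R*h - h = -h + R*h)
(J(11, 1)*89)*(-28) = ((11*(-1 + 1))*89)*(-28) = ((11*0)*89)*(-28) = (0*89)*(-28) = 0*(-28) = 0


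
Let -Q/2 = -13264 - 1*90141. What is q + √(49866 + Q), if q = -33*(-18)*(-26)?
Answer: -15444 + 2*√64169 ≈ -14937.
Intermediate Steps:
Q = 206810 (Q = -2*(-13264 - 1*90141) = -2*(-13264 - 90141) = -2*(-103405) = 206810)
q = -15444 (q = 594*(-26) = -15444)
q + √(49866 + Q) = -15444 + √(49866 + 206810) = -15444 + √256676 = -15444 + 2*√64169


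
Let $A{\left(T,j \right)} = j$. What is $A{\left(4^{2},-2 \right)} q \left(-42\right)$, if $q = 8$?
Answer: $672$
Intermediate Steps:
$A{\left(4^{2},-2 \right)} q \left(-42\right) = \left(-2\right) 8 \left(-42\right) = \left(-16\right) \left(-42\right) = 672$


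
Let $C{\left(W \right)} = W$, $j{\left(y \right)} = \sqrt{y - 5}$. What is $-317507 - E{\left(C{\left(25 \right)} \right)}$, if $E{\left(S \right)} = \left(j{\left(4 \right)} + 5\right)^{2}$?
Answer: $-317531 - 10 i \approx -3.1753 \cdot 10^{5} - 10.0 i$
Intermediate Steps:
$j{\left(y \right)} = \sqrt{-5 + y}$
$E{\left(S \right)} = \left(5 + i\right)^{2}$ ($E{\left(S \right)} = \left(\sqrt{-5 + 4} + 5\right)^{2} = \left(\sqrt{-1} + 5\right)^{2} = \left(i + 5\right)^{2} = \left(5 + i\right)^{2}$)
$-317507 - E{\left(C{\left(25 \right)} \right)} = -317507 - \left(5 + i\right)^{2}$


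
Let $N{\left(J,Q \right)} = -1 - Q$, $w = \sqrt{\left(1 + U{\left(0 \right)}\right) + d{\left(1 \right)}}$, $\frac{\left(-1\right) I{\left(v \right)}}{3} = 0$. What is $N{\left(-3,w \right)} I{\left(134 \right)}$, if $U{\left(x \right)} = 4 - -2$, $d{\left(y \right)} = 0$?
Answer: $0$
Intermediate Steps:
$I{\left(v \right)} = 0$ ($I{\left(v \right)} = \left(-3\right) 0 = 0$)
$U{\left(x \right)} = 6$ ($U{\left(x \right)} = 4 + 2 = 6$)
$w = \sqrt{7}$ ($w = \sqrt{\left(1 + 6\right) + 0} = \sqrt{7 + 0} = \sqrt{7} \approx 2.6458$)
$N{\left(-3,w \right)} I{\left(134 \right)} = \left(-1 - \sqrt{7}\right) 0 = 0$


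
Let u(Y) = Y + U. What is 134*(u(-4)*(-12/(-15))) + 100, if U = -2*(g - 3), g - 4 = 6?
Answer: -9148/5 ≈ -1829.6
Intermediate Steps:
g = 10 (g = 4 + 6 = 10)
U = -14 (U = -2*(10 - 3) = -2*7 = -14)
u(Y) = -14 + Y (u(Y) = Y - 14 = -14 + Y)
134*(u(-4)*(-12/(-15))) + 100 = 134*((-14 - 4)*(-12/(-15))) + 100 = 134*(-(-216)*(-1)/15) + 100 = 134*(-18*⅘) + 100 = 134*(-72/5) + 100 = -9648/5 + 100 = -9148/5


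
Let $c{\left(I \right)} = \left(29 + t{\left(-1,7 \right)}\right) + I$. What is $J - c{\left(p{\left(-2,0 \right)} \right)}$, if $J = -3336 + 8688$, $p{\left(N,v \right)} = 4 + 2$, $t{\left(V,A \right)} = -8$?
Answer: $5325$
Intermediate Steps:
$p{\left(N,v \right)} = 6$
$J = 5352$
$c{\left(I \right)} = 21 + I$ ($c{\left(I \right)} = \left(29 - 8\right) + I = 21 + I$)
$J - c{\left(p{\left(-2,0 \right)} \right)} = 5352 - \left(21 + 6\right) = 5352 - 27 = 5325$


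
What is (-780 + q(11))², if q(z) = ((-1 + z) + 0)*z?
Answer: 448900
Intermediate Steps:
q(z) = z*(-1 + z) (q(z) = (-1 + z)*z = z*(-1 + z))
(-780 + q(11))² = (-780 + 11*(-1 + 11))² = (-780 + 11*10)² = (-780 + 110)² = (-670)² = 448900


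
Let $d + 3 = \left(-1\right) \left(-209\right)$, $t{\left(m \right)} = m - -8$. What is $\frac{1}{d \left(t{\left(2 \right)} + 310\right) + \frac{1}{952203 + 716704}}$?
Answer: $\frac{1668907}{110014349441} \approx 1.517 \cdot 10^{-5}$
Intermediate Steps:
$t{\left(m \right)} = 8 + m$ ($t{\left(m \right)} = m + 8 = 8 + m$)
$d = 206$ ($d = -3 - -209 = -3 + 209 = 206$)
$\frac{1}{d \left(t{\left(2 \right)} + 310\right) + \frac{1}{952203 + 716704}} = \frac{1}{206 \left(\left(8 + 2\right) + 310\right) + \frac{1}{952203 + 716704}} = \frac{1}{206 \left(10 + 310\right) + \frac{1}{1668907}} = \frac{1}{206 \cdot 320 + \frac{1}{1668907}} = \frac{1}{65920 + \frac{1}{1668907}} = \frac{1}{\frac{110014349441}{1668907}} = \frac{1668907}{110014349441}$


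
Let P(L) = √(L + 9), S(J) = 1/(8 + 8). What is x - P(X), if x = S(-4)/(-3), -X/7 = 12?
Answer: -1/48 - 5*I*√3 ≈ -0.020833 - 8.6602*I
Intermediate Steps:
S(J) = 1/16
X = -84 (X = -7*12 = -84)
P(L) = √(9 + L)
x = -1/48 (x = (1/16)/(-3) = (1/16)*(-⅓) = -1/48 ≈ -0.020833)
x - P(X) = -1/48 - √(9 - 84) = -1/48 - √(-75) = -1/48 - 5*I*√3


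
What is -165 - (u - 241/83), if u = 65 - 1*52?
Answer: -14533/83 ≈ -175.10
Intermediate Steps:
u = 13 (u = 65 - 52 = 13)
-165 - (u - 241/83) = -165 - (13 - 241/83) = -165 - 1*838/83 = -165 - 838/83 = -14533/83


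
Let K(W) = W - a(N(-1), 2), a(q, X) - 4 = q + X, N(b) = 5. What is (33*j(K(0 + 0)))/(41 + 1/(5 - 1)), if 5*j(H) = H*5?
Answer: -44/5 ≈ -8.8000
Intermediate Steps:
a(q, X) = 4 + X + q (a(q, X) = 4 + (q + X) = 4 + (X + q) = 4 + X + q)
K(W) = -11 + W (K(W) = W - (4 + 2 + 5) = W - 1*11 = W - 11 = -11 + W)
j(H) = H (j(H) = (H*5)/5 = (5*H)/5 = H)
(33*j(K(0 + 0)))/(41 + 1/(5 - 1)) = (33*(-11 + (0 + 0)))/(41 + 1/(5 - 1)) = (33*(-11 + 0))/(41 + 1/4) = (33*(-11))/(41 + ¼) = -363/165/4 = -363*4/165 = -44/5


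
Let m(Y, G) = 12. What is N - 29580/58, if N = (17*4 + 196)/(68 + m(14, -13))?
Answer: -5067/10 ≈ -506.70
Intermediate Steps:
N = 33/10 (N = (17*4 + 196)/(68 + 12) = (68 + 196)/80 = 264*(1/80) = 33/10 ≈ 3.3000)
N - 29580/58 = 33/10 - 29580/58 = 33/10 - 174*85/29 = 33/10 - 510 = -5067/10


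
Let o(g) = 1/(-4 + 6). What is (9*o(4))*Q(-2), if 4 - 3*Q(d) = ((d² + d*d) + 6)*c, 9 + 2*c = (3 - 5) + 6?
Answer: 117/2 ≈ 58.500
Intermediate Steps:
c = -5/2 (c = -9/2 + ((3 - 5) + 6)/2 = -9/2 + (-2 + 6)/2 = -9/2 + (½)*4 = -9/2 + 2 = -5/2 ≈ -2.5000)
o(g) = ½ (o(g) = 1/2 = ½)
Q(d) = 19/3 + 5*d²/3 (Q(d) = 4/3 - ((d² + d*d) + 6)*(-5)/(3*2) = 4/3 - ((d² + d²) + 6)*(-5)/(3*2) = 4/3 - (2*d² + 6)*(-5)/(3*2) = 4/3 - (6 + 2*d²)*(-5)/(3*2) = 4/3 - (-15 - 5*d²)/3 = 4/3 + (5 + 5*d²/3) = 19/3 + 5*d²/3)
(9*o(4))*Q(-2) = (9*(½))*(19/3 + (5/3)*(-2)²) = 9*(19/3 + (5/3)*4)/2 = 9*(19/3 + 20/3)/2 = (9/2)*13 = 117/2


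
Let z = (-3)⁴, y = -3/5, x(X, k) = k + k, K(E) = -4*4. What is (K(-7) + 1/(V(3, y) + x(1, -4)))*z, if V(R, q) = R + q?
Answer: -36693/28 ≈ -1310.5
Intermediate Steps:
K(E) = -16
x(X, k) = 2*k
y = -⅗ (y = -3*⅕ = -⅗ ≈ -0.60000)
z = 81
(K(-7) + 1/(V(3, y) + x(1, -4)))*z = (-16 + 1/((3 - ⅗) + 2*(-4)))*81 = (-16 + 1/(12/5 - 8))*81 = (-16 + 1/(-28/5))*81 = (-16 - 5/28)*81 = -453/28*81 = -36693/28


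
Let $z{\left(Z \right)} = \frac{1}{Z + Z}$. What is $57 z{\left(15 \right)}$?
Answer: $\frac{19}{10} \approx 1.9$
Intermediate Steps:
$z{\left(Z \right)} = \frac{1}{2 Z}$
$57 z{\left(15 \right)} = 57 \frac{1}{2 \cdot 15} = 57 \cdot \frac{1}{2} \cdot \frac{1}{15} = 57 \cdot \frac{1}{30} = \frac{19}{10}$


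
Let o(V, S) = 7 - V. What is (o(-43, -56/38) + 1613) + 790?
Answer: 2453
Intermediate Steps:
(o(-43, -56/38) + 1613) + 790 = ((7 - 1*(-43)) + 1613) + 790 = ((7 + 43) + 1613) + 790 = (50 + 1613) + 790 = 1663 + 790 = 2453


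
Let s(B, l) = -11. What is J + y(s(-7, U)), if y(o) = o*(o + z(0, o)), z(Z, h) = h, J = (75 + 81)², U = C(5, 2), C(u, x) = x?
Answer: 24578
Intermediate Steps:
U = 2
J = 24336 (J = 156² = 24336)
y(o) = 2*o² (y(o) = o*(o + o) = o*(2*o) = 2*o²)
J + y(s(-7, U)) = 24336 + 2*(-11)² = 24336 + 2*121 = 24336 + 242 = 24578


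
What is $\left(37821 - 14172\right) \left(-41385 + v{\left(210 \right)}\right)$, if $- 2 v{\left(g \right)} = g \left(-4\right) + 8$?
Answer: $-968875881$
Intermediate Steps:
$v{\left(g \right)} = -4 + 2 g$ ($v{\left(g \right)} = - \frac{g \left(-4\right) + 8}{2} = - \frac{- 4 g + 8}{2} = - \frac{8 - 4 g}{2} = -4 + 2 g$)
$\left(37821 - 14172\right) \left(-41385 + v{\left(210 \right)}\right) = \left(37821 - 14172\right) \left(-41385 + \left(-4 + 2 \cdot 210\right)\right) = 23649 \left(-41385 + \left(-4 + 420\right)\right) = 23649 \left(-41385 + 416\right) = 23649 \left(-40969\right) = -968875881$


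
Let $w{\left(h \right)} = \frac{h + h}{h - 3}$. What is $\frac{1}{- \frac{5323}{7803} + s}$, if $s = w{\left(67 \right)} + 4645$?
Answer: $\frac{249696}{1160190385} \approx 0.00021522$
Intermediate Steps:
$w{\left(h \right)} = \frac{2 h}{-3 + h}$
$s = \frac{148707}{32}$ ($s = 2 \cdot 67 \frac{1}{-3 + 67} + 4645 = 2 \cdot 67 \cdot \frac{1}{64} + 4645 = \frac{67}{32} + 4645 = \frac{148707}{32} \approx 4647.1$)
$\frac{1}{- \frac{5323}{7803} + s} = \frac{1}{- \frac{5323}{7803} + \frac{148707}{32}} = \frac{1}{\frac{1160190385}{249696}} = \frac{249696}{1160190385}$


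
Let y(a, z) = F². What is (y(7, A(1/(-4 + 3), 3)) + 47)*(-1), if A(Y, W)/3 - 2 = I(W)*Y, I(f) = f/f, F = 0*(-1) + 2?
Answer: -51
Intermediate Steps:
F = 2 (F = 0 + 2 = 2)
I(f) = 1
A(Y, W) = 6 + 3*Y (A(Y, W) = 6 + 3*(1*Y) = 6 + 3*Y)
y(a, z) = 4 (y(a, z) = 2² = 4)
(y(7, A(1/(-4 + 3), 3)) + 47)*(-1) = (4 + 47)*(-1) = 51*(-1) = -51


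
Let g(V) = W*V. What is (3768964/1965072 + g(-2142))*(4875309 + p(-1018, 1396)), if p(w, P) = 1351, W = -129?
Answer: 165498153970856725/122817 ≈ 1.3475e+12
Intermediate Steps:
g(V) = -129*V
(3768964/1965072 + g(-2142))*(4875309 + p(-1018, 1396)) = (3768964/1965072 - 129*(-2142))*(4875309 + 1351) = (3768964*(1/1965072) + 276318)*4876660 = (942241/491268 + 276318)*4876660 = (135747133465/491268)*4876660 = 165498153970856725/122817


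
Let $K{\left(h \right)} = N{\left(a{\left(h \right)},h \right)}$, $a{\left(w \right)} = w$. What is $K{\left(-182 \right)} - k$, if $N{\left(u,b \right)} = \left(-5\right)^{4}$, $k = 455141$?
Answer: $-454516$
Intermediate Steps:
$N{\left(u,b \right)} = 625$
$K{\left(h \right)} = 625$
$K{\left(-182 \right)} - k = 625 - 455141 = -454516$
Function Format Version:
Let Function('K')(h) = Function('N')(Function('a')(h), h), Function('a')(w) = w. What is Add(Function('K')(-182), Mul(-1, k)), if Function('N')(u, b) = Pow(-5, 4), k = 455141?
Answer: -454516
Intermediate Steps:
Function('N')(u, b) = 625
Function('K')(h) = 625
Add(Function('K')(-182), Mul(-1, k)) = Add(625, Mul(-1, 455141)) = Add(625, -455141) = -454516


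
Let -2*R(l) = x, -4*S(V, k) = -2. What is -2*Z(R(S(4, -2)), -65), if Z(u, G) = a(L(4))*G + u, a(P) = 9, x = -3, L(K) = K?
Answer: 1167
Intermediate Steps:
S(V, k) = 1/2 (S(V, k) = -1/4*(-2) = 1/2)
R(l) = 3/2 (R(l) = -1/2*(-3) = 3/2)
Z(u, G) = u + 9*G (Z(u, G) = 9*G + u = u + 9*G)
-2*Z(R(S(4, -2)), -65) = -2*(3/2 + 9*(-65)) = -2*(3/2 - 585) = -2*(-1167/2) = 1167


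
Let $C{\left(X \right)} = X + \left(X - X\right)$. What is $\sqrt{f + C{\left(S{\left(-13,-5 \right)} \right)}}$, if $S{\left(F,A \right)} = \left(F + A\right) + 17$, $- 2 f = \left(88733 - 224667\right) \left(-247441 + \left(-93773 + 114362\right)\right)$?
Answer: $i \sqrt{15418449885} \approx 1.2417 \cdot 10^{5} i$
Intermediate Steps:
$f = -15418449884$ ($f = - \frac{\left(88733 - 224667\right) \left(-247441 + \left(-93773 + 114362\right)\right)}{2} = - \frac{\left(-135934\right) \left(-247441 + 20589\right)}{2} = - \frac{\left(-135934\right) \left(-226852\right)}{2} = \left(- \frac{1}{2}\right) 30836899768 = -15418449884$)
$S{\left(F,A \right)} = 17 + A + F$ ($S{\left(F,A \right)} = \left(A + F\right) + 17 = 17 + A + F$)
$C{\left(X \right)} = X$ ($C{\left(X \right)} = X + 0 = X$)
$\sqrt{f + C{\left(S{\left(-13,-5 \right)} \right)}} = \sqrt{-15418449884 - 1} = \sqrt{-15418449885} = i \sqrt{15418449885}$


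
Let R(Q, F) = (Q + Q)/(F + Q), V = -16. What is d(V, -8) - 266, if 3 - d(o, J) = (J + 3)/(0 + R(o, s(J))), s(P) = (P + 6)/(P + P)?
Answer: -66693/256 ≈ -260.52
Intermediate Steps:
s(P) = (6 + P)/(2*P) (s(P) = (6 + P)/((2*P)) = (6 + P)*(1/(2*P)) = (6 + P)/(2*P))
R(Q, F) = 2*Q/(F + Q) (R(Q, F) = (2*Q)/(F + Q) = 2*Q/(F + Q))
d(o, J) = 3 - (3 + J)*(o + (6 + J)/(2*J))/(2*o) (d(o, J) = 3 - (J + 3)/(0 + 2*o/((6 + J)/(2*J) + o)) = 3 - (3 + J)/(0 + 2*o/(o + (6 + J)/(2*J))) = 3 - (3 + J)/(2*o/(o + (6 + J)/(2*J))) = 3 - (3 + J)*(o + (6 + J)/(2*J))/(2*o))
d(V, -8) - 266 = (¼)*(-(3 - 8)*(6 - 8 + 2*(-8)*(-16)) + 12*(-8)*(-16))/(-8*(-16)) - 266 = (¼)*(-⅛)*(-1/16)*(-1*(-5)*(6 - 8 + 256) + 1536) - 266 = (¼)*(-⅛)*(-1/16)*(-1*(-5)*254 + 1536) - 266 = (¼)*(-⅛)*(-1/16)*(1270 + 1536) - 266 = (¼)*(-⅛)*(-1/16)*2806 - 266 = 1403/256 - 266 = -66693/256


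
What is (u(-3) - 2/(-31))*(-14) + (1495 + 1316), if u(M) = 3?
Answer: 85811/31 ≈ 2768.1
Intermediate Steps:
(u(-3) - 2/(-31))*(-14) + (1495 + 1316) = (3 - 2/(-31))*(-14) + (1495 + 1316) = (3 - 2*(-1/31))*(-14) + 2811 = (3 + 2/31)*(-14) + 2811 = (95/31)*(-14) + 2811 = -1330/31 + 2811 = 85811/31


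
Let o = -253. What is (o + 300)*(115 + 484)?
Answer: 28153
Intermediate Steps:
(o + 300)*(115 + 484) = (-253 + 300)*(115 + 484) = 47*599 = 28153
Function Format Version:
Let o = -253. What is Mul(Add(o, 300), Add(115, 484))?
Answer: 28153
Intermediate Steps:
Mul(Add(o, 300), Add(115, 484)) = Mul(Add(-253, 300), Add(115, 484)) = Mul(47, 599) = 28153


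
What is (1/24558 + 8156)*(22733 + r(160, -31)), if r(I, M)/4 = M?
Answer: 4528470762841/24558 ≈ 1.8440e+8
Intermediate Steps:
r(I, M) = 4*M
(1/24558 + 8156)*(22733 + r(160, -31)) = (1/24558 + 8156)*(22733 + 4*(-31)) = (1/24558 + 8156)*(22733 - 124) = (200295049/24558)*22609 = 4528470762841/24558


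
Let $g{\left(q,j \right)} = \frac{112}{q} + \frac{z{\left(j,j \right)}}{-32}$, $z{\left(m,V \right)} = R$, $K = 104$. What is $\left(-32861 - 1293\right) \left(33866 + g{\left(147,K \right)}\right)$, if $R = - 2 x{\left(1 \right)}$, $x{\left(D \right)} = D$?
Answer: $- \frac{194323503481}{168} \approx -1.1567 \cdot 10^{9}$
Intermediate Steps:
$R = -2$ ($R = \left(-2\right) 1 = -2$)
$z{\left(m,V \right)} = -2$
$g{\left(q,j \right)} = \frac{1}{16} + \frac{112}{q}$ ($g{\left(q,j \right)} = \frac{112}{q} - \frac{2}{-32} = \frac{112}{q} - - \frac{1}{16} = \frac{112}{q} + \frac{1}{16} = \frac{1}{16} + \frac{112}{q}$)
$\left(-32861 - 1293\right) \left(33866 + g{\left(147,K \right)}\right) = \left(-32861 - 1293\right) \left(33866 + \frac{1792 + 147}{16 \cdot 147}\right) = - 34154 \left(33866 + \frac{1}{16} \cdot \frac{1}{147} \cdot 1939\right) = - 34154 \left(33866 + \frac{277}{336}\right) = \left(-34154\right) \frac{11379253}{336} = - \frac{194323503481}{168}$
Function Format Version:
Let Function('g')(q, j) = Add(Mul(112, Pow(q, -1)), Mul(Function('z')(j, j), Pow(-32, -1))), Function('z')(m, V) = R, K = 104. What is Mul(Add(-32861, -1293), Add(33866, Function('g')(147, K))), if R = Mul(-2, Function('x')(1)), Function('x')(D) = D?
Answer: Rational(-194323503481, 168) ≈ -1.1567e+9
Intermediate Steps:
R = -2 (R = Mul(-2, 1) = -2)
Function('z')(m, V) = -2
Function('g')(q, j) = Add(Rational(1, 16), Mul(112, Pow(q, -1))) (Function('g')(q, j) = Add(Mul(112, Pow(q, -1)), Mul(-2, Pow(-32, -1))) = Add(Mul(112, Pow(q, -1)), Mul(-2, Rational(-1, 32))) = Add(Mul(112, Pow(q, -1)), Rational(1, 16)) = Add(Rational(1, 16), Mul(112, Pow(q, -1))))
Mul(Add(-32861, -1293), Add(33866, Function('g')(147, K))) = Mul(Add(-32861, -1293), Add(33866, Mul(Rational(1, 16), Pow(147, -1), Add(1792, 147)))) = Mul(-34154, Add(33866, Mul(Rational(1, 16), Rational(1, 147), 1939))) = Mul(-34154, Add(33866, Rational(277, 336))) = Mul(-34154, Rational(11379253, 336)) = Rational(-194323503481, 168)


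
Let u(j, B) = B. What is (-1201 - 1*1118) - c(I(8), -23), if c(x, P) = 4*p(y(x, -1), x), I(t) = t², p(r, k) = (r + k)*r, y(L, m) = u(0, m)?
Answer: -2067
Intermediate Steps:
y(L, m) = m
p(r, k) = r*(k + r) (p(r, k) = (k + r)*r = r*(k + r))
c(x, P) = 4 - 4*x (c(x, P) = 4*(-(x - 1)) = 4*(-(-1 + x)) = 4*(1 - x) = 4 - 4*x)
(-1201 - 1*1118) - c(I(8), -23) = (-1201 - 1*1118) - (4 - 4*8²) = (-1201 - 1118) - (4 - 4*64) = -2319 - (4 - 256) = -2319 - 1*(-252) = -2319 + 252 = -2067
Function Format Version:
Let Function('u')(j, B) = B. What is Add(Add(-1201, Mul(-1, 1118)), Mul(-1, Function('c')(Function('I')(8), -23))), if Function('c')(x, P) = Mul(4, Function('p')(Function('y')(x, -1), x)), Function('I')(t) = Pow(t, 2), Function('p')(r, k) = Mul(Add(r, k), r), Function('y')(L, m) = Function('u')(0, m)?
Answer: -2067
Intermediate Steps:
Function('y')(L, m) = m
Function('p')(r, k) = Mul(r, Add(k, r)) (Function('p')(r, k) = Mul(Add(k, r), r) = Mul(r, Add(k, r)))
Function('c')(x, P) = Add(4, Mul(-4, x)) (Function('c')(x, P) = Mul(4, Mul(-1, Add(x, -1))) = Mul(4, Mul(-1, Add(-1, x))) = Mul(4, Add(1, Mul(-1, x))) = Add(4, Mul(-4, x)))
Add(Add(-1201, Mul(-1, 1118)), Mul(-1, Function('c')(Function('I')(8), -23))) = Add(Add(-1201, Mul(-1, 1118)), Mul(-1, Add(4, Mul(-4, Pow(8, 2))))) = Add(Add(-1201, -1118), Mul(-1, Add(4, Mul(-4, 64)))) = Add(-2319, Mul(-1, Add(4, -256))) = Add(-2319, Mul(-1, -252)) = Add(-2319, 252) = -2067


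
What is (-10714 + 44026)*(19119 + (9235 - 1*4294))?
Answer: 801486720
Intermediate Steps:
(-10714 + 44026)*(19119 + (9235 - 1*4294)) = 33312*(19119 + (9235 - 4294)) = 33312*(19119 + 4941) = 33312*24060 = 801486720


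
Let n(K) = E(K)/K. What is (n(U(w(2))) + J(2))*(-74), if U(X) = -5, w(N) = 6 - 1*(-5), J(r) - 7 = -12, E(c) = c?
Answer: 296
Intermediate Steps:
J(r) = -5 (J(r) = 7 - 12 = -5)
w(N) = 11 (w(N) = 6 + 5 = 11)
n(K) = 1 (n(K) = K/K = 1)
(n(U(w(2))) + J(2))*(-74) = (1 - 5)*(-74) = -4*(-74) = 296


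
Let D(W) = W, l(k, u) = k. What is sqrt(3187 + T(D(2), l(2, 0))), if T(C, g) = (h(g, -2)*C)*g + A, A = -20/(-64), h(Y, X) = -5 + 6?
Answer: sqrt(51061)/4 ≈ 56.492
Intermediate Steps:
h(Y, X) = 1
A = 5/16 (A = -20*(-1/64) = 5/16 ≈ 0.31250)
T(C, g) = 5/16 + C*g (T(C, g) = (1*C)*g + 5/16 = C*g + 5/16 = 5/16 + C*g)
sqrt(3187 + T(D(2), l(2, 0))) = sqrt(3187 + (5/16 + 2*2)) = sqrt(3187 + (5/16 + 4)) = sqrt(3187 + 69/16) = sqrt(51061/16) = sqrt(51061)/4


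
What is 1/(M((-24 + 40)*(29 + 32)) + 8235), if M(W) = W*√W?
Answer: -135/14129491 + 64*√61/14129491 ≈ 2.5822e-5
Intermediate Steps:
M(W) = W^(3/2)
1/(M((-24 + 40)*(29 + 32)) + 8235) = 1/(((-24 + 40)*(29 + 32))^(3/2) + 8235) = 1/((16*61)^(3/2) + 8235) = 1/(976^(3/2) + 8235) = 1/(3904*√61 + 8235) = 1/(8235 + 3904*√61)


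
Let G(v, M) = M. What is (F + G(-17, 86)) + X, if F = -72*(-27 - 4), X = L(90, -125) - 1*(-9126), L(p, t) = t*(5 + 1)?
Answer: 10694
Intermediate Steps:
L(p, t) = 6*t (L(p, t) = t*6 = 6*t)
X = 8376 (X = 6*(-125) - 1*(-9126) = -750 + 9126 = 8376)
F = 2232 (F = -72*(-31) = 2232)
(F + G(-17, 86)) + X = (2232 + 86) + 8376 = 2318 + 8376 = 10694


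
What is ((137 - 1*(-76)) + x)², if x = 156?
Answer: 136161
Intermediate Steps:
((137 - 1*(-76)) + x)² = ((137 - 1*(-76)) + 156)² = ((137 + 76) + 156)² = (213 + 156)² = 369² = 136161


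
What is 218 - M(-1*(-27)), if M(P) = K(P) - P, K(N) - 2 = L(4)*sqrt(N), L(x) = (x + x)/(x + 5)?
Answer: 243 - 8*sqrt(3)/3 ≈ 238.38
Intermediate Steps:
L(x) = 2*x/(5 + x) (L(x) = (2*x)/(5 + x) = 2*x/(5 + x))
K(N) = 2 + 8*sqrt(N)/9 (K(N) = 2 + (2*4/(5 + 4))*sqrt(N) = 2 + (2*4/9)*sqrt(N) = 2 + (2*4*(1/9))*sqrt(N) = 2 + 8*sqrt(N)/9)
M(P) = 2 - P + 8*sqrt(P)/9 (M(P) = (2 + 8*sqrt(P)/9) - P = 2 - P + 8*sqrt(P)/9)
218 - M(-1*(-27)) = 218 - (2 - (-1)*(-27) + 8*sqrt(-1*(-27))/9) = 218 - (2 - 1*27 + 8*sqrt(27)/9) = 218 - (2 - 27 + 8*(3*sqrt(3))/9) = 218 - (2 - 27 + 8*sqrt(3)/3) = 218 - (-25 + 8*sqrt(3)/3) = 218 + (25 - 8*sqrt(3)/3) = 243 - 8*sqrt(3)/3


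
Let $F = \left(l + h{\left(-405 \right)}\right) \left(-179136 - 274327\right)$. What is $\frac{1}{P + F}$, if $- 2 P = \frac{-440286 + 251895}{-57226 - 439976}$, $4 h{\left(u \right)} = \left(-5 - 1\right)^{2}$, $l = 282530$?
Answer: $- \frac{331468}{42468005846266473} \approx -7.8051 \cdot 10^{-12}$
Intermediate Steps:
$h{\left(u \right)} = 9$ ($h{\left(u \right)} = \frac{\left(-5 - 1\right)^{2}}{4} = \frac{\left(-6\right)^{2}}{4} = \frac{1}{4} \cdot 36 = 9$)
$F = -128120982557$ ($F = \left(282530 + 9\right) \left(-179136 - 274327\right) = 282539 \left(-453463\right) = -128120982557$)
$P = - \frac{62797}{331468}$ ($P = - \frac{\left(-440286 + 251895\right) \frac{1}{-57226 - 439976}}{2} = - \frac{\left(-188391\right) \frac{1}{-497202}}{2} = - \frac{\left(-188391\right) \left(- \frac{1}{497202}\right)}{2} = \left(- \frac{1}{2}\right) \frac{62797}{165734} = - \frac{62797}{331468} \approx -0.18945$)
$\frac{1}{P + F} = \frac{1}{- \frac{62797}{331468} - 128120982557} = \frac{1}{- \frac{42468005846266473}{331468}} = - \frac{331468}{42468005846266473}$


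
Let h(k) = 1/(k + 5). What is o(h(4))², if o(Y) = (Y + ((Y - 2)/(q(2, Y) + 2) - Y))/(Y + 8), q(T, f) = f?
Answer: 23409/1923769 ≈ 0.012168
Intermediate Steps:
h(k) = 1/(5 + k)
o(Y) = (-2 + Y)/((2 + Y)*(8 + Y)) (o(Y) = (Y + ((Y - 2)/(Y + 2) - Y))/(Y + 8) = (Y + ((-2 + Y)/(2 + Y) - Y))/(8 + Y) = (Y + (-Y + (-2 + Y)/(2 + Y)))/(8 + Y) = ((-2 + Y)/(2 + Y))/(8 + Y) = (-2 + Y)/((2 + Y)*(8 + Y)))
o(h(4))² = ((-2 + 1/(5 + 4))/(16 + (1/(5 + 4))² + 10/(5 + 4)))² = ((-2 + 1/9)/(16 + (1/9)² + 10/9))² = ((-2 + ⅑)/(16 + (⅑)² + 10*(⅑)))² = (-17/9/(16 + 1/81 + 10/9))² = (-17/9/(1387/81))² = ((81/1387)*(-17/9))² = (-153/1387)² = 23409/1923769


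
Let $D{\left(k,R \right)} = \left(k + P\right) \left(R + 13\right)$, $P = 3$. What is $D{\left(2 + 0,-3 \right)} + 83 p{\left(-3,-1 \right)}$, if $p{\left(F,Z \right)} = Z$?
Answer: $-33$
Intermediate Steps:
$D{\left(k,R \right)} = \left(3 + k\right) \left(13 + R\right)$ ($D{\left(k,R \right)} = \left(k + 3\right) \left(R + 13\right) = \left(3 + k\right) \left(13 + R\right)$)
$D{\left(2 + 0,-3 \right)} + 83 p{\left(-3,-1 \right)} = \left(39 + 3 \left(-3\right) + 13 \left(2 + 0\right) - 3 \left(2 + 0\right)\right) + 83 \left(-1\right) = \left(39 - 9 + 13 \cdot 2 - 6\right) - 83 = \left(39 - 9 + 26 - 6\right) - 83 = 50 - 83 = -33$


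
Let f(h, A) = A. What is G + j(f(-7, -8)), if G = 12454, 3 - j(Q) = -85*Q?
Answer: 11777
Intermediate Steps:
j(Q) = 3 + 85*Q (j(Q) = 3 - (-85)*Q = 3 + 85*Q)
G + j(f(-7, -8)) = 12454 + (3 + 85*(-8)) = 12454 + (3 - 680) = 12454 - 677 = 11777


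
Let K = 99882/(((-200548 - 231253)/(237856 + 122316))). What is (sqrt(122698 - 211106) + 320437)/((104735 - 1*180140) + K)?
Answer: -138365017037/68534654109 - 863602*I*sqrt(22102)/68534654109 ≈ -2.0189 - 0.0018734*I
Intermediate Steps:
K = -35974699704/431801 (K = 99882/((-431801/360172)) = 99882/((-431801*1/360172)) = 99882/(-431801/360172) = 99882*(-360172/431801) = -35974699704/431801 ≈ -83313.)
(sqrt(122698 - 211106) + 320437)/((104735 - 1*180140) + K) = (sqrt(122698 - 211106) + 320437)/((104735 - 1*180140) - 35974699704/431801) = (sqrt(-88408) + 320437)/((104735 - 180140) - 35974699704/431801) = (2*I*sqrt(22102) + 320437)/(-75405 - 35974699704/431801) = (320437 + 2*I*sqrt(22102))/(-68534654109/431801) = (320437 + 2*I*sqrt(22102))*(-431801/68534654109) = -138365017037/68534654109 - 863602*I*sqrt(22102)/68534654109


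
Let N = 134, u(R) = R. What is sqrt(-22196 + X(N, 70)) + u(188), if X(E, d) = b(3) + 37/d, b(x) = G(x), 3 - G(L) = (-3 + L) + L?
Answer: 188 + I*sqrt(108757810)/70 ≈ 188.0 + 148.98*I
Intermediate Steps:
G(L) = 6 - 2*L (G(L) = 3 - ((-3 + L) + L) = 3 - (-3 + 2*L) = 3 + (3 - 2*L) = 6 - 2*L)
b(x) = 6 - 2*x
X(E, d) = 37/d (X(E, d) = (6 - 2*3) + 37/d = (6 - 6) + 37/d = 0 + 37/d = 37/d)
sqrt(-22196 + X(N, 70)) + u(188) = sqrt(-22196 + 37/70) + 188 = sqrt(-1553683/70) + 188 = I*sqrt(108757810)/70 + 188 = 188 + I*sqrt(108757810)/70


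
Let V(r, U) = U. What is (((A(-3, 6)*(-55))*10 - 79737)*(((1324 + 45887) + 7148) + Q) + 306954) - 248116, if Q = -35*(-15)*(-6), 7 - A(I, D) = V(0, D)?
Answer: -4111358145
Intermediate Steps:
A(I, D) = 7 - D
Q = -3150 (Q = 525*(-6) = -3150)
(((A(-3, 6)*(-55))*10 - 79737)*(((1324 + 45887) + 7148) + Q) + 306954) - 248116 = ((((7 - 1*6)*(-55))*10 - 79737)*(((1324 + 45887) + 7148) - 3150) + 306954) - 248116 = ((((7 - 6)*(-55))*10 - 79737)*((47211 + 7148) - 3150) + 306954) - 248116 = (((1*(-55))*10 - 79737)*(54359 - 3150) + 306954) - 248116 = ((-55*10 - 79737)*51209 + 306954) - 248116 = ((-550 - 79737)*51209 + 306954) - 248116 = (-80287*51209 + 306954) - 248116 = (-4111416983 + 306954) - 248116 = -4111110029 - 248116 = -4111358145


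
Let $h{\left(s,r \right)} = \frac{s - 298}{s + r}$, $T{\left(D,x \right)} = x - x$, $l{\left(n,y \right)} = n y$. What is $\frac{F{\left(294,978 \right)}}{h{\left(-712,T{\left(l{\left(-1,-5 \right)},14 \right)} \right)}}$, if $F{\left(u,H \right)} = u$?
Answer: $\frac{104664}{505} \approx 207.26$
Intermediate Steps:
$T{\left(D,x \right)} = 0$
$h{\left(s,r \right)} = \frac{-298 + s}{r + s}$
$\frac{F{\left(294,978 \right)}}{h{\left(-712,T{\left(l{\left(-1,-5 \right)},14 \right)} \right)}} = \frac{294}{\frac{1}{0 - 712} \left(-298 - 712\right)} = \frac{294}{\frac{1}{-712} \left(-1010\right)} = \frac{294}{\left(- \frac{1}{712}\right) \left(-1010\right)} = \frac{294}{\frac{505}{356}} = 294 \cdot \frac{356}{505} = \frac{104664}{505}$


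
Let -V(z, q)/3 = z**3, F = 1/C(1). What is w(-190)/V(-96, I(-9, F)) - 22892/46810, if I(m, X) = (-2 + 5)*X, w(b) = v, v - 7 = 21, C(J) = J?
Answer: -7594852357/15530434560 ≈ -0.48903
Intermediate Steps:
v = 28 (v = 7 + 21 = 28)
w(b) = 28
F = 1 (F = 1/1 = 1)
I(m, X) = 3*X
V(z, q) = -3*z**3
w(-190)/V(-96, I(-9, F)) - 22892/46810 = 28/((-3*(-96)**3)) - 22892/46810 = 28/((-3*(-884736))) - 22892*1/46810 = 28/2654208 - 11446/23405 = 28*(1/2654208) - 11446/23405 = 7/663552 - 11446/23405 = -7594852357/15530434560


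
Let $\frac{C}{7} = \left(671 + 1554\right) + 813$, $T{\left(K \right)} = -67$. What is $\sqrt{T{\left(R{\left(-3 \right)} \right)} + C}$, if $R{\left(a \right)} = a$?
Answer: $\sqrt{21199} \approx 145.6$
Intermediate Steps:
$C = 21266$ ($C = 7 \left(\left(671 + 1554\right) + 813\right) = 7 \left(2225 + 813\right) = 7 \cdot 3038 = 21266$)
$\sqrt{T{\left(R{\left(-3 \right)} \right)} + C} = \sqrt{-67 + 21266} = \sqrt{21199}$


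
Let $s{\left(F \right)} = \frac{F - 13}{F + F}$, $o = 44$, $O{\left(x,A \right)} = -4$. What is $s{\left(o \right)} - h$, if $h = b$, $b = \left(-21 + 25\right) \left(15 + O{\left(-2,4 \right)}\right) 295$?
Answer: $- \frac{1142209}{88} \approx -12980.0$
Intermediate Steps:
$s{\left(F \right)} = \frac{-13 + F}{2 F}$
$b = 12980$ ($b = \left(-21 + 25\right) \left(15 - 4\right) 295 = 4 \cdot 11 \cdot 295 = 44 \cdot 295 = 12980$)
$h = 12980$
$s{\left(o \right)} - h = \frac{-13 + 44}{2 \cdot 44} - 12980 = \frac{1}{2} \cdot \frac{1}{44} \cdot 31 - 12980 = \frac{31}{88} - 12980 = - \frac{1142209}{88}$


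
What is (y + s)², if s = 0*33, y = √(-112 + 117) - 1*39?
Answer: (39 - √5)² ≈ 1351.6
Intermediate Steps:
y = -39 + √5 (y = √5 - 39 = -39 + √5 ≈ -36.764)
s = 0
(y + s)² = ((-39 + √5) + 0)² = (-39 + √5)²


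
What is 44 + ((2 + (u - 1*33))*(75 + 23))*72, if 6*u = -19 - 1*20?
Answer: -264556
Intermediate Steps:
u = -13/2 (u = (-19 - 1*20)/6 = (-19 - 20)/6 = (⅙)*(-39) = -13/2 ≈ -6.5000)
44 + ((2 + (u - 1*33))*(75 + 23))*72 = 44 + ((2 + (-13/2 - 1*33))*(75 + 23))*72 = 44 + ((2 + (-13/2 - 33))*98)*72 = 44 + ((2 - 79/2)*98)*72 = 44 - 75/2*98*72 = 44 - 3675*72 = 44 - 264600 = -264556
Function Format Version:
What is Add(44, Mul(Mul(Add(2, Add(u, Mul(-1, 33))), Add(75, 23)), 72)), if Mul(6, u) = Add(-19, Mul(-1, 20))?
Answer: -264556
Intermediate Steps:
u = Rational(-13, 2) (u = Mul(Rational(1, 6), Add(-19, Mul(-1, 20))) = Mul(Rational(1, 6), Add(-19, -20)) = Mul(Rational(1, 6), -39) = Rational(-13, 2) ≈ -6.5000)
Add(44, Mul(Mul(Add(2, Add(u, Mul(-1, 33))), Add(75, 23)), 72)) = Add(44, Mul(Mul(Add(2, Add(Rational(-13, 2), Mul(-1, 33))), Add(75, 23)), 72)) = Add(44, Mul(Mul(Add(2, Add(Rational(-13, 2), -33)), 98), 72)) = Add(44, Mul(Mul(Add(2, Rational(-79, 2)), 98), 72)) = Add(44, Mul(Mul(Rational(-75, 2), 98), 72)) = Add(44, Mul(-3675, 72)) = Add(44, -264600) = -264556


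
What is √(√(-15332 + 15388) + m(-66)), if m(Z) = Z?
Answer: √(-66 + 2*√14) ≈ 7.6496*I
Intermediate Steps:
√(√(-15332 + 15388) + m(-66)) = √(√(-15332 + 15388) - 66) = √(√56 - 66) = √(2*√14 - 66) = √(-66 + 2*√14)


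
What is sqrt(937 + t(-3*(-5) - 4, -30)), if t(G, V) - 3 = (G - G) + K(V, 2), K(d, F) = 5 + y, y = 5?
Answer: 5*sqrt(38) ≈ 30.822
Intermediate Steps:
K(d, F) = 10 (K(d, F) = 5 + 5 = 10)
t(G, V) = 13 (t(G, V) = 3 + ((G - G) + 10) = 3 + (0 + 10) = 3 + 10 = 13)
sqrt(937 + t(-3*(-5) - 4, -30)) = sqrt(937 + 13) = sqrt(950) = 5*sqrt(38)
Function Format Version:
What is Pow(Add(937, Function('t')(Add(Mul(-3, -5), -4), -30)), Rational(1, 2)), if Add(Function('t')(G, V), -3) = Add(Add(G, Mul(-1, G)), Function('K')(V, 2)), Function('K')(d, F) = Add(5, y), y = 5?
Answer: Mul(5, Pow(38, Rational(1, 2))) ≈ 30.822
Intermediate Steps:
Function('K')(d, F) = 10 (Function('K')(d, F) = Add(5, 5) = 10)
Function('t')(G, V) = 13 (Function('t')(G, V) = Add(3, Add(Add(G, Mul(-1, G)), 10)) = Add(3, Add(0, 10)) = Add(3, 10) = 13)
Pow(Add(937, Function('t')(Add(Mul(-3, -5), -4), -30)), Rational(1, 2)) = Pow(Add(937, 13), Rational(1, 2)) = Pow(950, Rational(1, 2)) = Mul(5, Pow(38, Rational(1, 2)))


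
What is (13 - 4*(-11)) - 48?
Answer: 9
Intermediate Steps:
(13 - 4*(-11)) - 48 = (13 + 44) - 48 = 57 - 48 = 9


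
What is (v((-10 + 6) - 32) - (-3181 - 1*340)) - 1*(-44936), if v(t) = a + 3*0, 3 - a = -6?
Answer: 48466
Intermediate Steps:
a = 9 (a = 3 - 1*(-6) = 3 + 6 = 9)
v(t) = 9 (v(t) = 9 + 3*0 = 9 + 0 = 9)
(v((-10 + 6) - 32) - (-3181 - 1*340)) - 1*(-44936) = (9 - (-3181 - 1*340)) - 1*(-44936) = (9 - (-3181 - 340)) + 44936 = (9 - 1*(-3521)) + 44936 = (9 + 3521) + 44936 = 3530 + 44936 = 48466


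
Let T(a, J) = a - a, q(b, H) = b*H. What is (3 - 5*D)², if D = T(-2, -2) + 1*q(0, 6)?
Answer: 9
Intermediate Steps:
q(b, H) = H*b
T(a, J) = 0
D = 0 (D = 0 + 1*(6*0) = 0 + 1*0 = 0 + 0 = 0)
(3 - 5*D)² = (3 - 5*0)² = (3 + 0)² = 3² = 9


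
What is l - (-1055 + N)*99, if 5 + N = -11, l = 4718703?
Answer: 4824732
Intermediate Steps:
N = -16 (N = -5 - 11 = -16)
l - (-1055 + N)*99 = 4718703 - (-1055 - 16)*99 = 4718703 - (-1071)*99 = 4718703 - 1*(-106029) = 4718703 + 106029 = 4824732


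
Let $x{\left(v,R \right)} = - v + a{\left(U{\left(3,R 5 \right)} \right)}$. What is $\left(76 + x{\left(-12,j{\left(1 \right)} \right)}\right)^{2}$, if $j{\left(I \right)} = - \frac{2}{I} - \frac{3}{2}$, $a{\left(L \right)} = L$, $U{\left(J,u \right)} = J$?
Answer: $8281$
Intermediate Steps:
$j{\left(I \right)} = - \frac{3}{2} - \frac{2}{I}$ ($j{\left(I \right)} = - \frac{2}{I} - \frac{3}{2} = - \frac{3}{2} - \frac{2}{I}$)
$x{\left(v,R \right)} = 3 - v$ ($x{\left(v,R \right)} = - v + 3 = 3 - v$)
$\left(76 + x{\left(-12,j{\left(1 \right)} \right)}\right)^{2} = \left(76 + \left(3 - -12\right)\right)^{2} = \left(76 + \left(3 + 12\right)\right)^{2} = \left(76 + 15\right)^{2} = 91^{2} = 8281$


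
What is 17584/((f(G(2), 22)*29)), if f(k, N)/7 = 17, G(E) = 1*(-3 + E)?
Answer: 2512/493 ≈ 5.0953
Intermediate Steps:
G(E) = -3 + E
f(k, N) = 119 (f(k, N) = 7*17 = 119)
17584/((f(G(2), 22)*29)) = 17584/((119*29)) = 17584/3451 = 17584*(1/3451) = 2512/493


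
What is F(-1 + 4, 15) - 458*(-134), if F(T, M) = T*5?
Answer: 61387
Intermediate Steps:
F(T, M) = 5*T
F(-1 + 4, 15) - 458*(-134) = 5*(-1 + 4) - 458*(-134) = 5*3 + 61372 = 15 + 61372 = 61387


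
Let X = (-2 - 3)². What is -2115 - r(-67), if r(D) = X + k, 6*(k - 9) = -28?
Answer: -6433/3 ≈ -2144.3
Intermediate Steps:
k = 13/3 (k = 9 + (⅙)*(-28) = 9 - 14/3 = 13/3 ≈ 4.3333)
X = 25 (X = (-5)² = 25)
r(D) = 88/3 (r(D) = 25 + 13/3 = 88/3)
-2115 - r(-67) = -2115 - 1*88/3 = -2115 - 88/3 = -6433/3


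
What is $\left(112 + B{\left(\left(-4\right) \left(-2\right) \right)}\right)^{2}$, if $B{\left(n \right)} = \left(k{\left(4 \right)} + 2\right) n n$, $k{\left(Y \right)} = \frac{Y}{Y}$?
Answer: $92416$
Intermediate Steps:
$k{\left(Y \right)} = 1$
$B{\left(n \right)} = 3 n^{2}$ ($B{\left(n \right)} = \left(1 + 2\right) n n = 3 n n = 3 n^{2}$)
$\left(112 + B{\left(\left(-4\right) \left(-2\right) \right)}\right)^{2} = \left(112 + 3 \left(\left(-4\right) \left(-2\right)\right)^{2}\right)^{2} = \left(112 + 3 \cdot 8^{2}\right)^{2} = \left(112 + 3 \cdot 64\right)^{2} = \left(112 + 192\right)^{2} = 304^{2} = 92416$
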